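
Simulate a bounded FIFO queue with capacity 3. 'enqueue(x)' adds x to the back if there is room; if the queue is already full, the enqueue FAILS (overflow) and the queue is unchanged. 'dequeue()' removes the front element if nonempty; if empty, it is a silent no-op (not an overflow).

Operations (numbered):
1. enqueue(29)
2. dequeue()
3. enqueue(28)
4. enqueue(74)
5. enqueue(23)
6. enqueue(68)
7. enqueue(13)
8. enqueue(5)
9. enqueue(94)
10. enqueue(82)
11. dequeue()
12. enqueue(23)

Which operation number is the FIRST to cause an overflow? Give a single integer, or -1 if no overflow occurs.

1. enqueue(29): size=1
2. dequeue(): size=0
3. enqueue(28): size=1
4. enqueue(74): size=2
5. enqueue(23): size=3
6. enqueue(68): size=3=cap → OVERFLOW (fail)
7. enqueue(13): size=3=cap → OVERFLOW (fail)
8. enqueue(5): size=3=cap → OVERFLOW (fail)
9. enqueue(94): size=3=cap → OVERFLOW (fail)
10. enqueue(82): size=3=cap → OVERFLOW (fail)
11. dequeue(): size=2
12. enqueue(23): size=3

Answer: 6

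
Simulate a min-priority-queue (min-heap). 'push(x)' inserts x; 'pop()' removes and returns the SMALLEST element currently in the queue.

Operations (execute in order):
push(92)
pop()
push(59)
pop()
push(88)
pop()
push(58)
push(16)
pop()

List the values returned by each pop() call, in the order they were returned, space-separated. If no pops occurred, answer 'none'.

Answer: 92 59 88 16

Derivation:
push(92): heap contents = [92]
pop() → 92: heap contents = []
push(59): heap contents = [59]
pop() → 59: heap contents = []
push(88): heap contents = [88]
pop() → 88: heap contents = []
push(58): heap contents = [58]
push(16): heap contents = [16, 58]
pop() → 16: heap contents = [58]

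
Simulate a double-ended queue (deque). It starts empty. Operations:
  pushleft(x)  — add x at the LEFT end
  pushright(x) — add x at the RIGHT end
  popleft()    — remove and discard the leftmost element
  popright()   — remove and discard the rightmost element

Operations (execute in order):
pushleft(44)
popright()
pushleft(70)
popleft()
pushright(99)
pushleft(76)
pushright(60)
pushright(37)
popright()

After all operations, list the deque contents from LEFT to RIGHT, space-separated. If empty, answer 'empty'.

pushleft(44): [44]
popright(): []
pushleft(70): [70]
popleft(): []
pushright(99): [99]
pushleft(76): [76, 99]
pushright(60): [76, 99, 60]
pushright(37): [76, 99, 60, 37]
popright(): [76, 99, 60]

Answer: 76 99 60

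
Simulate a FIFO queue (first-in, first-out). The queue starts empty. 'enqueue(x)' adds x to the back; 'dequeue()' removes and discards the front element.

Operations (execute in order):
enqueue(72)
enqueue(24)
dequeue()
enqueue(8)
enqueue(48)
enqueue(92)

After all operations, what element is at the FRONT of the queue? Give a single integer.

enqueue(72): queue = [72]
enqueue(24): queue = [72, 24]
dequeue(): queue = [24]
enqueue(8): queue = [24, 8]
enqueue(48): queue = [24, 8, 48]
enqueue(92): queue = [24, 8, 48, 92]

Answer: 24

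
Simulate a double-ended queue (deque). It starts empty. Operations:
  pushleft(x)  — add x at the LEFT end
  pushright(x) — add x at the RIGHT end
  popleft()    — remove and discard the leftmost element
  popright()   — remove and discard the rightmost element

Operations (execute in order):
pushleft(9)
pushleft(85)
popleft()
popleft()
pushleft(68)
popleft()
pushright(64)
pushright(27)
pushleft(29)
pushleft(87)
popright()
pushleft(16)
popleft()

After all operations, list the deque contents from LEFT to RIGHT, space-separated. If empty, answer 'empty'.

pushleft(9): [9]
pushleft(85): [85, 9]
popleft(): [9]
popleft(): []
pushleft(68): [68]
popleft(): []
pushright(64): [64]
pushright(27): [64, 27]
pushleft(29): [29, 64, 27]
pushleft(87): [87, 29, 64, 27]
popright(): [87, 29, 64]
pushleft(16): [16, 87, 29, 64]
popleft(): [87, 29, 64]

Answer: 87 29 64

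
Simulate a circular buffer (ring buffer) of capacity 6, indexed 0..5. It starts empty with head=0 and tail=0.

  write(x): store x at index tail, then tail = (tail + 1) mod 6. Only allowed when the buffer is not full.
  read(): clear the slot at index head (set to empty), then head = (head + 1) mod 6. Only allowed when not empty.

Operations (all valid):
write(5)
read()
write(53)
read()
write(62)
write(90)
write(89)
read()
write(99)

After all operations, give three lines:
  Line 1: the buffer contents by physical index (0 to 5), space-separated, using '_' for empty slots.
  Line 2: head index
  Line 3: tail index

write(5): buf=[5 _ _ _ _ _], head=0, tail=1, size=1
read(): buf=[_ _ _ _ _ _], head=1, tail=1, size=0
write(53): buf=[_ 53 _ _ _ _], head=1, tail=2, size=1
read(): buf=[_ _ _ _ _ _], head=2, tail=2, size=0
write(62): buf=[_ _ 62 _ _ _], head=2, tail=3, size=1
write(90): buf=[_ _ 62 90 _ _], head=2, tail=4, size=2
write(89): buf=[_ _ 62 90 89 _], head=2, tail=5, size=3
read(): buf=[_ _ _ 90 89 _], head=3, tail=5, size=2
write(99): buf=[_ _ _ 90 89 99], head=3, tail=0, size=3

Answer: _ _ _ 90 89 99
3
0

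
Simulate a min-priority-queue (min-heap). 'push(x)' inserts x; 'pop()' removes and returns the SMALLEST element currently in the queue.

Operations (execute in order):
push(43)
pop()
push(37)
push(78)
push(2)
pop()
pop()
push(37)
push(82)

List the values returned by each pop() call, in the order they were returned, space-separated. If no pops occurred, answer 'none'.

push(43): heap contents = [43]
pop() → 43: heap contents = []
push(37): heap contents = [37]
push(78): heap contents = [37, 78]
push(2): heap contents = [2, 37, 78]
pop() → 2: heap contents = [37, 78]
pop() → 37: heap contents = [78]
push(37): heap contents = [37, 78]
push(82): heap contents = [37, 78, 82]

Answer: 43 2 37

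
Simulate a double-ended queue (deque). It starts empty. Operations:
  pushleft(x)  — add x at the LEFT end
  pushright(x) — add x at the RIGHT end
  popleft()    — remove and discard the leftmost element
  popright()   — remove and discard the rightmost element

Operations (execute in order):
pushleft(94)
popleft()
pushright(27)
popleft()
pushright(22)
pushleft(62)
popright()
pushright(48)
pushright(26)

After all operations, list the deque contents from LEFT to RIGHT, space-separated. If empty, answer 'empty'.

pushleft(94): [94]
popleft(): []
pushright(27): [27]
popleft(): []
pushright(22): [22]
pushleft(62): [62, 22]
popright(): [62]
pushright(48): [62, 48]
pushright(26): [62, 48, 26]

Answer: 62 48 26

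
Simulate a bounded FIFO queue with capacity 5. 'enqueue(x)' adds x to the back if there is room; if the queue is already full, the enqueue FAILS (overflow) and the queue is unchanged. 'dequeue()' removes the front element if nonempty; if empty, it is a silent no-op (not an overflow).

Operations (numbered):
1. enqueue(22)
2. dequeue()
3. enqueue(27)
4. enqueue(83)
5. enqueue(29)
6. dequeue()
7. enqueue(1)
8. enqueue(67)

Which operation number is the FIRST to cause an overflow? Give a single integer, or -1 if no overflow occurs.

Answer: -1

Derivation:
1. enqueue(22): size=1
2. dequeue(): size=0
3. enqueue(27): size=1
4. enqueue(83): size=2
5. enqueue(29): size=3
6. dequeue(): size=2
7. enqueue(1): size=3
8. enqueue(67): size=4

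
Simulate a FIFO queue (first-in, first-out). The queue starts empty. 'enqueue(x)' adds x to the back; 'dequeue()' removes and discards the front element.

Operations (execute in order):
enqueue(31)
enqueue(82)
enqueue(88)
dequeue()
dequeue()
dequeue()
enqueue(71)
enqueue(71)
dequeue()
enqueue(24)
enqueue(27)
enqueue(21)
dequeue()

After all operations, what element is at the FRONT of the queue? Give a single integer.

enqueue(31): queue = [31]
enqueue(82): queue = [31, 82]
enqueue(88): queue = [31, 82, 88]
dequeue(): queue = [82, 88]
dequeue(): queue = [88]
dequeue(): queue = []
enqueue(71): queue = [71]
enqueue(71): queue = [71, 71]
dequeue(): queue = [71]
enqueue(24): queue = [71, 24]
enqueue(27): queue = [71, 24, 27]
enqueue(21): queue = [71, 24, 27, 21]
dequeue(): queue = [24, 27, 21]

Answer: 24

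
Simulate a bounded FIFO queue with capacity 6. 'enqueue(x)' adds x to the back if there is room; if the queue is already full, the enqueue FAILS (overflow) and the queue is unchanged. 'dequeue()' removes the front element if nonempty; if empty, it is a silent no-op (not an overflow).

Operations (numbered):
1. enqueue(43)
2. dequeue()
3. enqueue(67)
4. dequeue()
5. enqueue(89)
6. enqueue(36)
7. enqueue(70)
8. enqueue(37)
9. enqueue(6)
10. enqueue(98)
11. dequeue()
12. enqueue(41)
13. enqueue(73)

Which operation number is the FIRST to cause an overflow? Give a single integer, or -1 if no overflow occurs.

1. enqueue(43): size=1
2. dequeue(): size=0
3. enqueue(67): size=1
4. dequeue(): size=0
5. enqueue(89): size=1
6. enqueue(36): size=2
7. enqueue(70): size=3
8. enqueue(37): size=4
9. enqueue(6): size=5
10. enqueue(98): size=6
11. dequeue(): size=5
12. enqueue(41): size=6
13. enqueue(73): size=6=cap → OVERFLOW (fail)

Answer: 13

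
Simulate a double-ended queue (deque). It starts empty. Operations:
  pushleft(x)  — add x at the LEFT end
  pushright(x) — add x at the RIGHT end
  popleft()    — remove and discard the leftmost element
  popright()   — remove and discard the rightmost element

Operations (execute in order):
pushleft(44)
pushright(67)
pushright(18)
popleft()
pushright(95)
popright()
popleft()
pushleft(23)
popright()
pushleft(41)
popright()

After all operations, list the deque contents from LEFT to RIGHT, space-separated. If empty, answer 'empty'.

pushleft(44): [44]
pushright(67): [44, 67]
pushright(18): [44, 67, 18]
popleft(): [67, 18]
pushright(95): [67, 18, 95]
popright(): [67, 18]
popleft(): [18]
pushleft(23): [23, 18]
popright(): [23]
pushleft(41): [41, 23]
popright(): [41]

Answer: 41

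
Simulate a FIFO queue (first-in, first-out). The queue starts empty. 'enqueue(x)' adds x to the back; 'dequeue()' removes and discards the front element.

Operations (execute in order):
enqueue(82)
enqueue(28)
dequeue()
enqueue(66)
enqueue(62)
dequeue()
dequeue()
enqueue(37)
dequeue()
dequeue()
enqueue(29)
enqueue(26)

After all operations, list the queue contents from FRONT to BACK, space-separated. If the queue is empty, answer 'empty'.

enqueue(82): [82]
enqueue(28): [82, 28]
dequeue(): [28]
enqueue(66): [28, 66]
enqueue(62): [28, 66, 62]
dequeue(): [66, 62]
dequeue(): [62]
enqueue(37): [62, 37]
dequeue(): [37]
dequeue(): []
enqueue(29): [29]
enqueue(26): [29, 26]

Answer: 29 26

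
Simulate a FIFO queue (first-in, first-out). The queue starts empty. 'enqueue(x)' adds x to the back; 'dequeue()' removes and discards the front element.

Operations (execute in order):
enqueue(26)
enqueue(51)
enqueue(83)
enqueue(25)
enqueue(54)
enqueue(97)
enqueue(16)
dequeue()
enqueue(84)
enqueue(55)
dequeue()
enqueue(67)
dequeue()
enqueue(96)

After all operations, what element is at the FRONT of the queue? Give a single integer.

Answer: 25

Derivation:
enqueue(26): queue = [26]
enqueue(51): queue = [26, 51]
enqueue(83): queue = [26, 51, 83]
enqueue(25): queue = [26, 51, 83, 25]
enqueue(54): queue = [26, 51, 83, 25, 54]
enqueue(97): queue = [26, 51, 83, 25, 54, 97]
enqueue(16): queue = [26, 51, 83, 25, 54, 97, 16]
dequeue(): queue = [51, 83, 25, 54, 97, 16]
enqueue(84): queue = [51, 83, 25, 54, 97, 16, 84]
enqueue(55): queue = [51, 83, 25, 54, 97, 16, 84, 55]
dequeue(): queue = [83, 25, 54, 97, 16, 84, 55]
enqueue(67): queue = [83, 25, 54, 97, 16, 84, 55, 67]
dequeue(): queue = [25, 54, 97, 16, 84, 55, 67]
enqueue(96): queue = [25, 54, 97, 16, 84, 55, 67, 96]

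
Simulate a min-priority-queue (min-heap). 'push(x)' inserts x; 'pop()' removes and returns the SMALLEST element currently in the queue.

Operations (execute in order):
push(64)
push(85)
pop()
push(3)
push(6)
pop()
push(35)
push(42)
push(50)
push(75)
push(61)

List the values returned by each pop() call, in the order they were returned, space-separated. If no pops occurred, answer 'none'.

Answer: 64 3

Derivation:
push(64): heap contents = [64]
push(85): heap contents = [64, 85]
pop() → 64: heap contents = [85]
push(3): heap contents = [3, 85]
push(6): heap contents = [3, 6, 85]
pop() → 3: heap contents = [6, 85]
push(35): heap contents = [6, 35, 85]
push(42): heap contents = [6, 35, 42, 85]
push(50): heap contents = [6, 35, 42, 50, 85]
push(75): heap contents = [6, 35, 42, 50, 75, 85]
push(61): heap contents = [6, 35, 42, 50, 61, 75, 85]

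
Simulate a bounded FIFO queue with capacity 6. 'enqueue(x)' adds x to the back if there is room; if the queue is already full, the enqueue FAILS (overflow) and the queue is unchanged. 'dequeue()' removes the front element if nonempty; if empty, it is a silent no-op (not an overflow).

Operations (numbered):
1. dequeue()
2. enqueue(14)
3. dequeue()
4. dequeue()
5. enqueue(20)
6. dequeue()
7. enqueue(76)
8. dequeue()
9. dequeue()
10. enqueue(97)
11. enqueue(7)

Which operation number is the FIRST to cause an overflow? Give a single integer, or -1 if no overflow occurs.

1. dequeue(): empty, no-op, size=0
2. enqueue(14): size=1
3. dequeue(): size=0
4. dequeue(): empty, no-op, size=0
5. enqueue(20): size=1
6. dequeue(): size=0
7. enqueue(76): size=1
8. dequeue(): size=0
9. dequeue(): empty, no-op, size=0
10. enqueue(97): size=1
11. enqueue(7): size=2

Answer: -1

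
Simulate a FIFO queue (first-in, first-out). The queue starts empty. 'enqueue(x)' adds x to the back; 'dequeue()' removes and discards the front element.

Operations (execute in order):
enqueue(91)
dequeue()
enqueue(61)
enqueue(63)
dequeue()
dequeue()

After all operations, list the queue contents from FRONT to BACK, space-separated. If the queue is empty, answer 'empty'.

Answer: empty

Derivation:
enqueue(91): [91]
dequeue(): []
enqueue(61): [61]
enqueue(63): [61, 63]
dequeue(): [63]
dequeue(): []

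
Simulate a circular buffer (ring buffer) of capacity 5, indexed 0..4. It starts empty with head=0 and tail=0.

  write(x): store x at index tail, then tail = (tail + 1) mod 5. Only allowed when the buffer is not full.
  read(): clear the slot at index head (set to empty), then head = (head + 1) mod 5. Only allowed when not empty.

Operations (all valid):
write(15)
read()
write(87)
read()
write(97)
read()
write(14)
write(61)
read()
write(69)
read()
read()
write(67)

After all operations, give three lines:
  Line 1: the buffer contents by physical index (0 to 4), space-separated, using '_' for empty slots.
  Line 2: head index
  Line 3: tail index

Answer: _ 67 _ _ _
1
2

Derivation:
write(15): buf=[15 _ _ _ _], head=0, tail=1, size=1
read(): buf=[_ _ _ _ _], head=1, tail=1, size=0
write(87): buf=[_ 87 _ _ _], head=1, tail=2, size=1
read(): buf=[_ _ _ _ _], head=2, tail=2, size=0
write(97): buf=[_ _ 97 _ _], head=2, tail=3, size=1
read(): buf=[_ _ _ _ _], head=3, tail=3, size=0
write(14): buf=[_ _ _ 14 _], head=3, tail=4, size=1
write(61): buf=[_ _ _ 14 61], head=3, tail=0, size=2
read(): buf=[_ _ _ _ 61], head=4, tail=0, size=1
write(69): buf=[69 _ _ _ 61], head=4, tail=1, size=2
read(): buf=[69 _ _ _ _], head=0, tail=1, size=1
read(): buf=[_ _ _ _ _], head=1, tail=1, size=0
write(67): buf=[_ 67 _ _ _], head=1, tail=2, size=1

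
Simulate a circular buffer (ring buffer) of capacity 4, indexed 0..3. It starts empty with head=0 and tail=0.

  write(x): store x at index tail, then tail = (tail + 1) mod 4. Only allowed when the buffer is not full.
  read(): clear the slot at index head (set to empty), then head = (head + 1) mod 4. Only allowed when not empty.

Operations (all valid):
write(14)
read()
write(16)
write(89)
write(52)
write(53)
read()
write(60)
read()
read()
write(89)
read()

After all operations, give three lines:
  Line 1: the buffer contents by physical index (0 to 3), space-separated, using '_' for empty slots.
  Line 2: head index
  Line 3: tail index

write(14): buf=[14 _ _ _], head=0, tail=1, size=1
read(): buf=[_ _ _ _], head=1, tail=1, size=0
write(16): buf=[_ 16 _ _], head=1, tail=2, size=1
write(89): buf=[_ 16 89 _], head=1, tail=3, size=2
write(52): buf=[_ 16 89 52], head=1, tail=0, size=3
write(53): buf=[53 16 89 52], head=1, tail=1, size=4
read(): buf=[53 _ 89 52], head=2, tail=1, size=3
write(60): buf=[53 60 89 52], head=2, tail=2, size=4
read(): buf=[53 60 _ 52], head=3, tail=2, size=3
read(): buf=[53 60 _ _], head=0, tail=2, size=2
write(89): buf=[53 60 89 _], head=0, tail=3, size=3
read(): buf=[_ 60 89 _], head=1, tail=3, size=2

Answer: _ 60 89 _
1
3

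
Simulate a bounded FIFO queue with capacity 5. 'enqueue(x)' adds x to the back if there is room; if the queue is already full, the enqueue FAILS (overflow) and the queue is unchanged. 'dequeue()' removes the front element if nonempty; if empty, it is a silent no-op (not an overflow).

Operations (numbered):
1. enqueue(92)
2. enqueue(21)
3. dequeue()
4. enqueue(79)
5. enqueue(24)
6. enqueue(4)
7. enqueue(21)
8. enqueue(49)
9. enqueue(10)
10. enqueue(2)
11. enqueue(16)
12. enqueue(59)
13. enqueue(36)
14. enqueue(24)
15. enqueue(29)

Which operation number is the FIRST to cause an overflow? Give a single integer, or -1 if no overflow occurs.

Answer: 8

Derivation:
1. enqueue(92): size=1
2. enqueue(21): size=2
3. dequeue(): size=1
4. enqueue(79): size=2
5. enqueue(24): size=3
6. enqueue(4): size=4
7. enqueue(21): size=5
8. enqueue(49): size=5=cap → OVERFLOW (fail)
9. enqueue(10): size=5=cap → OVERFLOW (fail)
10. enqueue(2): size=5=cap → OVERFLOW (fail)
11. enqueue(16): size=5=cap → OVERFLOW (fail)
12. enqueue(59): size=5=cap → OVERFLOW (fail)
13. enqueue(36): size=5=cap → OVERFLOW (fail)
14. enqueue(24): size=5=cap → OVERFLOW (fail)
15. enqueue(29): size=5=cap → OVERFLOW (fail)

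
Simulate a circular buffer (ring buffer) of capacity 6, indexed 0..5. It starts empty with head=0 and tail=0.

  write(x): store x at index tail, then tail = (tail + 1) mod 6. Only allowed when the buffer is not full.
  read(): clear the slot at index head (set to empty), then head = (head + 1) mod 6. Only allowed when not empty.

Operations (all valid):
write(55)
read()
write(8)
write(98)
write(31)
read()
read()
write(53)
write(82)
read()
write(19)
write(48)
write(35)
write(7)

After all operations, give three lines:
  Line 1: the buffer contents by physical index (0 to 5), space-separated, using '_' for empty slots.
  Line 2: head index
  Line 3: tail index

Answer: 19 48 35 7 53 82
4
4

Derivation:
write(55): buf=[55 _ _ _ _ _], head=0, tail=1, size=1
read(): buf=[_ _ _ _ _ _], head=1, tail=1, size=0
write(8): buf=[_ 8 _ _ _ _], head=1, tail=2, size=1
write(98): buf=[_ 8 98 _ _ _], head=1, tail=3, size=2
write(31): buf=[_ 8 98 31 _ _], head=1, tail=4, size=3
read(): buf=[_ _ 98 31 _ _], head=2, tail=4, size=2
read(): buf=[_ _ _ 31 _ _], head=3, tail=4, size=1
write(53): buf=[_ _ _ 31 53 _], head=3, tail=5, size=2
write(82): buf=[_ _ _ 31 53 82], head=3, tail=0, size=3
read(): buf=[_ _ _ _ 53 82], head=4, tail=0, size=2
write(19): buf=[19 _ _ _ 53 82], head=4, tail=1, size=3
write(48): buf=[19 48 _ _ 53 82], head=4, tail=2, size=4
write(35): buf=[19 48 35 _ 53 82], head=4, tail=3, size=5
write(7): buf=[19 48 35 7 53 82], head=4, tail=4, size=6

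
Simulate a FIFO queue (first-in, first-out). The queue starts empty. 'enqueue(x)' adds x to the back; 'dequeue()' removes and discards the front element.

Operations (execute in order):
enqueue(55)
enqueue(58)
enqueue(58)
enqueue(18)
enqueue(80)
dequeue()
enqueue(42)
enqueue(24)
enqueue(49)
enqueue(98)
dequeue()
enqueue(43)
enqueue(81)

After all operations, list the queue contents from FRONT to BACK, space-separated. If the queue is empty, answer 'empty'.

enqueue(55): [55]
enqueue(58): [55, 58]
enqueue(58): [55, 58, 58]
enqueue(18): [55, 58, 58, 18]
enqueue(80): [55, 58, 58, 18, 80]
dequeue(): [58, 58, 18, 80]
enqueue(42): [58, 58, 18, 80, 42]
enqueue(24): [58, 58, 18, 80, 42, 24]
enqueue(49): [58, 58, 18, 80, 42, 24, 49]
enqueue(98): [58, 58, 18, 80, 42, 24, 49, 98]
dequeue(): [58, 18, 80, 42, 24, 49, 98]
enqueue(43): [58, 18, 80, 42, 24, 49, 98, 43]
enqueue(81): [58, 18, 80, 42, 24, 49, 98, 43, 81]

Answer: 58 18 80 42 24 49 98 43 81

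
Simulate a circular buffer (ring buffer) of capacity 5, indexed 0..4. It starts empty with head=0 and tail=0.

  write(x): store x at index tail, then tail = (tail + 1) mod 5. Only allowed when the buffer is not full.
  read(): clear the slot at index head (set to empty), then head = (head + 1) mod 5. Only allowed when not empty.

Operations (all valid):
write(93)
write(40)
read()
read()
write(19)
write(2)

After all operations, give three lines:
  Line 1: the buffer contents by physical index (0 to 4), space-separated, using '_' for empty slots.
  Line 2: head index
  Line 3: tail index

Answer: _ _ 19 2 _
2
4

Derivation:
write(93): buf=[93 _ _ _ _], head=0, tail=1, size=1
write(40): buf=[93 40 _ _ _], head=0, tail=2, size=2
read(): buf=[_ 40 _ _ _], head=1, tail=2, size=1
read(): buf=[_ _ _ _ _], head=2, tail=2, size=0
write(19): buf=[_ _ 19 _ _], head=2, tail=3, size=1
write(2): buf=[_ _ 19 2 _], head=2, tail=4, size=2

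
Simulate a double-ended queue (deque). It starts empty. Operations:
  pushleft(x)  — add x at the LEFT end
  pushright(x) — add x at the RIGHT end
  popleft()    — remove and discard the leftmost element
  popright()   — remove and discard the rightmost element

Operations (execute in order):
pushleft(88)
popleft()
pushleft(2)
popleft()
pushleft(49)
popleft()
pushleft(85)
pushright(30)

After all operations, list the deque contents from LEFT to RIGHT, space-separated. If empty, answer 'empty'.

pushleft(88): [88]
popleft(): []
pushleft(2): [2]
popleft(): []
pushleft(49): [49]
popleft(): []
pushleft(85): [85]
pushright(30): [85, 30]

Answer: 85 30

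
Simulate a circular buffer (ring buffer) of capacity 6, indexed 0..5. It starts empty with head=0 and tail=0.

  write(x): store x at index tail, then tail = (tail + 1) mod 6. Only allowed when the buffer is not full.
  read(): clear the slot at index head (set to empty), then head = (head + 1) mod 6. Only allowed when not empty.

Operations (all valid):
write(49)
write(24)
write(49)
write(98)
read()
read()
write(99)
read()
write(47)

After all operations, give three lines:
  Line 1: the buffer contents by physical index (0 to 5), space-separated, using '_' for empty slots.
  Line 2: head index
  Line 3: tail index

Answer: _ _ _ 98 99 47
3
0

Derivation:
write(49): buf=[49 _ _ _ _ _], head=0, tail=1, size=1
write(24): buf=[49 24 _ _ _ _], head=0, tail=2, size=2
write(49): buf=[49 24 49 _ _ _], head=0, tail=3, size=3
write(98): buf=[49 24 49 98 _ _], head=0, tail=4, size=4
read(): buf=[_ 24 49 98 _ _], head=1, tail=4, size=3
read(): buf=[_ _ 49 98 _ _], head=2, tail=4, size=2
write(99): buf=[_ _ 49 98 99 _], head=2, tail=5, size=3
read(): buf=[_ _ _ 98 99 _], head=3, tail=5, size=2
write(47): buf=[_ _ _ 98 99 47], head=3, tail=0, size=3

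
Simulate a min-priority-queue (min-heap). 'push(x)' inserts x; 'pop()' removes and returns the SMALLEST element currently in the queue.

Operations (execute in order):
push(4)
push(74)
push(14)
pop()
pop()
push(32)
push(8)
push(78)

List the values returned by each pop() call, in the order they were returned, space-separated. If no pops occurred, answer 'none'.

Answer: 4 14

Derivation:
push(4): heap contents = [4]
push(74): heap contents = [4, 74]
push(14): heap contents = [4, 14, 74]
pop() → 4: heap contents = [14, 74]
pop() → 14: heap contents = [74]
push(32): heap contents = [32, 74]
push(8): heap contents = [8, 32, 74]
push(78): heap contents = [8, 32, 74, 78]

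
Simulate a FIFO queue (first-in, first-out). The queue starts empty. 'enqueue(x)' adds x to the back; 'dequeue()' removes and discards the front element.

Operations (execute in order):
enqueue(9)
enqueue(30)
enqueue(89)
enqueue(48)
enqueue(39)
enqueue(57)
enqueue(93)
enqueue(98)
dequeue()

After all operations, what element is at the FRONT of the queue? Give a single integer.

Answer: 30

Derivation:
enqueue(9): queue = [9]
enqueue(30): queue = [9, 30]
enqueue(89): queue = [9, 30, 89]
enqueue(48): queue = [9, 30, 89, 48]
enqueue(39): queue = [9, 30, 89, 48, 39]
enqueue(57): queue = [9, 30, 89, 48, 39, 57]
enqueue(93): queue = [9, 30, 89, 48, 39, 57, 93]
enqueue(98): queue = [9, 30, 89, 48, 39, 57, 93, 98]
dequeue(): queue = [30, 89, 48, 39, 57, 93, 98]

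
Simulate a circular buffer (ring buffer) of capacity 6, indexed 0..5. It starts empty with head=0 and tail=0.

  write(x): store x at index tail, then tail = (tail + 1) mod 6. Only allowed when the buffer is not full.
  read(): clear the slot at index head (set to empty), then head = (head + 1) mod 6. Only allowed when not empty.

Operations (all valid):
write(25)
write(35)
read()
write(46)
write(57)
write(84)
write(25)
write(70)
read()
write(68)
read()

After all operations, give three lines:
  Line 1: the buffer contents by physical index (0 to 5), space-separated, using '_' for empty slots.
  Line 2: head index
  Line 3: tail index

write(25): buf=[25 _ _ _ _ _], head=0, tail=1, size=1
write(35): buf=[25 35 _ _ _ _], head=0, tail=2, size=2
read(): buf=[_ 35 _ _ _ _], head=1, tail=2, size=1
write(46): buf=[_ 35 46 _ _ _], head=1, tail=3, size=2
write(57): buf=[_ 35 46 57 _ _], head=1, tail=4, size=3
write(84): buf=[_ 35 46 57 84 _], head=1, tail=5, size=4
write(25): buf=[_ 35 46 57 84 25], head=1, tail=0, size=5
write(70): buf=[70 35 46 57 84 25], head=1, tail=1, size=6
read(): buf=[70 _ 46 57 84 25], head=2, tail=1, size=5
write(68): buf=[70 68 46 57 84 25], head=2, tail=2, size=6
read(): buf=[70 68 _ 57 84 25], head=3, tail=2, size=5

Answer: 70 68 _ 57 84 25
3
2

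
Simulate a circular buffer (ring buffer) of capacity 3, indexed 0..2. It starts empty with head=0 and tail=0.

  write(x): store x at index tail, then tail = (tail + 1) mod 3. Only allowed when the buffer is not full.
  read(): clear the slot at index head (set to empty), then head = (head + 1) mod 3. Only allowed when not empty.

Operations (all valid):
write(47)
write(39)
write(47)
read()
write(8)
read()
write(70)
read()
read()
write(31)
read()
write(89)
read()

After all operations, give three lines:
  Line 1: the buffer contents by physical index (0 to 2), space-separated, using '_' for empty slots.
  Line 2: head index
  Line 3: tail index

Answer: 89 _ _
0
1

Derivation:
write(47): buf=[47 _ _], head=0, tail=1, size=1
write(39): buf=[47 39 _], head=0, tail=2, size=2
write(47): buf=[47 39 47], head=0, tail=0, size=3
read(): buf=[_ 39 47], head=1, tail=0, size=2
write(8): buf=[8 39 47], head=1, tail=1, size=3
read(): buf=[8 _ 47], head=2, tail=1, size=2
write(70): buf=[8 70 47], head=2, tail=2, size=3
read(): buf=[8 70 _], head=0, tail=2, size=2
read(): buf=[_ 70 _], head=1, tail=2, size=1
write(31): buf=[_ 70 31], head=1, tail=0, size=2
read(): buf=[_ _ 31], head=2, tail=0, size=1
write(89): buf=[89 _ 31], head=2, tail=1, size=2
read(): buf=[89 _ _], head=0, tail=1, size=1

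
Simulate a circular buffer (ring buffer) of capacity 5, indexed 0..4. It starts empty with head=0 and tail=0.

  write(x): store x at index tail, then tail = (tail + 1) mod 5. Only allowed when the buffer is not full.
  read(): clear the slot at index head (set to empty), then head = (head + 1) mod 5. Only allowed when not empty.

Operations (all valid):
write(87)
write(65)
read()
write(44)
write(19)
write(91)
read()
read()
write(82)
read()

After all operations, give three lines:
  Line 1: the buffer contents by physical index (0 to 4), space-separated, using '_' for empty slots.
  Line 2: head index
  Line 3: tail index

write(87): buf=[87 _ _ _ _], head=0, tail=1, size=1
write(65): buf=[87 65 _ _ _], head=0, tail=2, size=2
read(): buf=[_ 65 _ _ _], head=1, tail=2, size=1
write(44): buf=[_ 65 44 _ _], head=1, tail=3, size=2
write(19): buf=[_ 65 44 19 _], head=1, tail=4, size=3
write(91): buf=[_ 65 44 19 91], head=1, tail=0, size=4
read(): buf=[_ _ 44 19 91], head=2, tail=0, size=3
read(): buf=[_ _ _ 19 91], head=3, tail=0, size=2
write(82): buf=[82 _ _ 19 91], head=3, tail=1, size=3
read(): buf=[82 _ _ _ 91], head=4, tail=1, size=2

Answer: 82 _ _ _ 91
4
1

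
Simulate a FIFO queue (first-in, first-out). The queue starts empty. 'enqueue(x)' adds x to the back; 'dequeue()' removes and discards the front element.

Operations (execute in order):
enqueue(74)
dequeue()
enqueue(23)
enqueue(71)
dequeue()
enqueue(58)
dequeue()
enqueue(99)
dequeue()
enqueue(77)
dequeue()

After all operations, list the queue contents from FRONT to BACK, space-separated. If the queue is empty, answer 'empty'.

Answer: 77

Derivation:
enqueue(74): [74]
dequeue(): []
enqueue(23): [23]
enqueue(71): [23, 71]
dequeue(): [71]
enqueue(58): [71, 58]
dequeue(): [58]
enqueue(99): [58, 99]
dequeue(): [99]
enqueue(77): [99, 77]
dequeue(): [77]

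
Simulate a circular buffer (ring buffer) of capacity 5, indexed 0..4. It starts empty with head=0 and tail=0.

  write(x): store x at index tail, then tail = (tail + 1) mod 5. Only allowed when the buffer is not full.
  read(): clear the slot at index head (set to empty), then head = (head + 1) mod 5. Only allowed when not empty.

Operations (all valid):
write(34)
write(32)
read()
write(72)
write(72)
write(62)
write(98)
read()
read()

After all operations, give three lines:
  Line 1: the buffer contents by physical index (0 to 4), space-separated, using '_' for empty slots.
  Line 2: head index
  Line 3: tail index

Answer: 98 _ _ 72 62
3
1

Derivation:
write(34): buf=[34 _ _ _ _], head=0, tail=1, size=1
write(32): buf=[34 32 _ _ _], head=0, tail=2, size=2
read(): buf=[_ 32 _ _ _], head=1, tail=2, size=1
write(72): buf=[_ 32 72 _ _], head=1, tail=3, size=2
write(72): buf=[_ 32 72 72 _], head=1, tail=4, size=3
write(62): buf=[_ 32 72 72 62], head=1, tail=0, size=4
write(98): buf=[98 32 72 72 62], head=1, tail=1, size=5
read(): buf=[98 _ 72 72 62], head=2, tail=1, size=4
read(): buf=[98 _ _ 72 62], head=3, tail=1, size=3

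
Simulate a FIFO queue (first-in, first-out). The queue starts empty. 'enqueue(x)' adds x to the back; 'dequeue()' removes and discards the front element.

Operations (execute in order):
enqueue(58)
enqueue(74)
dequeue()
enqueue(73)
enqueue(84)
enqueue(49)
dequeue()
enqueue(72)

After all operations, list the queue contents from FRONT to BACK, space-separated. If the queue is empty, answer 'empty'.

enqueue(58): [58]
enqueue(74): [58, 74]
dequeue(): [74]
enqueue(73): [74, 73]
enqueue(84): [74, 73, 84]
enqueue(49): [74, 73, 84, 49]
dequeue(): [73, 84, 49]
enqueue(72): [73, 84, 49, 72]

Answer: 73 84 49 72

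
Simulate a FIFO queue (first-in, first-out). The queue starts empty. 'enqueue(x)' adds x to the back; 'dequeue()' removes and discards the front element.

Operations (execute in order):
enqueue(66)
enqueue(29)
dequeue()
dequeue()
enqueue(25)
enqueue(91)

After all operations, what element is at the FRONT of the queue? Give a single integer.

enqueue(66): queue = [66]
enqueue(29): queue = [66, 29]
dequeue(): queue = [29]
dequeue(): queue = []
enqueue(25): queue = [25]
enqueue(91): queue = [25, 91]

Answer: 25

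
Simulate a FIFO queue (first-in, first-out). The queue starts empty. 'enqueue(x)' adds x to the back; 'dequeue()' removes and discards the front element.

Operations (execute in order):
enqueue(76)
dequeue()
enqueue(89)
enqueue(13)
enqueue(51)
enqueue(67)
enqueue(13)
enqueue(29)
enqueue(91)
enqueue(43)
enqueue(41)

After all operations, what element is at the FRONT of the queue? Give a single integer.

Answer: 89

Derivation:
enqueue(76): queue = [76]
dequeue(): queue = []
enqueue(89): queue = [89]
enqueue(13): queue = [89, 13]
enqueue(51): queue = [89, 13, 51]
enqueue(67): queue = [89, 13, 51, 67]
enqueue(13): queue = [89, 13, 51, 67, 13]
enqueue(29): queue = [89, 13, 51, 67, 13, 29]
enqueue(91): queue = [89, 13, 51, 67, 13, 29, 91]
enqueue(43): queue = [89, 13, 51, 67, 13, 29, 91, 43]
enqueue(41): queue = [89, 13, 51, 67, 13, 29, 91, 43, 41]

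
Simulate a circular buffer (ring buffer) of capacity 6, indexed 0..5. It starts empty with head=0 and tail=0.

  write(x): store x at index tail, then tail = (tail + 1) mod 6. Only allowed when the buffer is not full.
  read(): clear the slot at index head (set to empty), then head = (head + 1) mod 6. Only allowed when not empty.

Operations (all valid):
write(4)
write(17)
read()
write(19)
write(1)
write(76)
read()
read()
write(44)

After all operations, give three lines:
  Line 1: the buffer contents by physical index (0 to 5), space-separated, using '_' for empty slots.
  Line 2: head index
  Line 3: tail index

write(4): buf=[4 _ _ _ _ _], head=0, tail=1, size=1
write(17): buf=[4 17 _ _ _ _], head=0, tail=2, size=2
read(): buf=[_ 17 _ _ _ _], head=1, tail=2, size=1
write(19): buf=[_ 17 19 _ _ _], head=1, tail=3, size=2
write(1): buf=[_ 17 19 1 _ _], head=1, tail=4, size=3
write(76): buf=[_ 17 19 1 76 _], head=1, tail=5, size=4
read(): buf=[_ _ 19 1 76 _], head=2, tail=5, size=3
read(): buf=[_ _ _ 1 76 _], head=3, tail=5, size=2
write(44): buf=[_ _ _ 1 76 44], head=3, tail=0, size=3

Answer: _ _ _ 1 76 44
3
0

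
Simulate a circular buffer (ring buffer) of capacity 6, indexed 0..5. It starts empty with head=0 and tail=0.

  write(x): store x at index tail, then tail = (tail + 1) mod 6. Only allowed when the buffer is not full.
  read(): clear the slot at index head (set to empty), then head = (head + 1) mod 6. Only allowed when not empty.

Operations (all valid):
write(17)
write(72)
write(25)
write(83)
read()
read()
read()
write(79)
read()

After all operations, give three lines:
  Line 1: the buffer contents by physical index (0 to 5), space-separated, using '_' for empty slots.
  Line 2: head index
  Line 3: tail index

write(17): buf=[17 _ _ _ _ _], head=0, tail=1, size=1
write(72): buf=[17 72 _ _ _ _], head=0, tail=2, size=2
write(25): buf=[17 72 25 _ _ _], head=0, tail=3, size=3
write(83): buf=[17 72 25 83 _ _], head=0, tail=4, size=4
read(): buf=[_ 72 25 83 _ _], head=1, tail=4, size=3
read(): buf=[_ _ 25 83 _ _], head=2, tail=4, size=2
read(): buf=[_ _ _ 83 _ _], head=3, tail=4, size=1
write(79): buf=[_ _ _ 83 79 _], head=3, tail=5, size=2
read(): buf=[_ _ _ _ 79 _], head=4, tail=5, size=1

Answer: _ _ _ _ 79 _
4
5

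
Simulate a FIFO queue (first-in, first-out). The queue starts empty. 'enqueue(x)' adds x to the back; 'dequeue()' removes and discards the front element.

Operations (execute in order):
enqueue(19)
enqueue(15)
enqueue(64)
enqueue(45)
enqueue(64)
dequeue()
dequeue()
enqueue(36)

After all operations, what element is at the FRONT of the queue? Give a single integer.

enqueue(19): queue = [19]
enqueue(15): queue = [19, 15]
enqueue(64): queue = [19, 15, 64]
enqueue(45): queue = [19, 15, 64, 45]
enqueue(64): queue = [19, 15, 64, 45, 64]
dequeue(): queue = [15, 64, 45, 64]
dequeue(): queue = [64, 45, 64]
enqueue(36): queue = [64, 45, 64, 36]

Answer: 64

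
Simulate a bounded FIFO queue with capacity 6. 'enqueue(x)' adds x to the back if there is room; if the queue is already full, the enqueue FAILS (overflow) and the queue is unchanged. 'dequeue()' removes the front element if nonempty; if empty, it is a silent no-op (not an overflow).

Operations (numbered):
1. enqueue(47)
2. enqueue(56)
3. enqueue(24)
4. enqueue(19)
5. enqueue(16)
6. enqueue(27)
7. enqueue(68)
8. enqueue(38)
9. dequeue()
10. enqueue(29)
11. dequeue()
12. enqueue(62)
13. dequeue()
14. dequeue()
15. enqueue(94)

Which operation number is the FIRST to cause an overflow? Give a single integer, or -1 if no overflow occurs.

Answer: 7

Derivation:
1. enqueue(47): size=1
2. enqueue(56): size=2
3. enqueue(24): size=3
4. enqueue(19): size=4
5. enqueue(16): size=5
6. enqueue(27): size=6
7. enqueue(68): size=6=cap → OVERFLOW (fail)
8. enqueue(38): size=6=cap → OVERFLOW (fail)
9. dequeue(): size=5
10. enqueue(29): size=6
11. dequeue(): size=5
12. enqueue(62): size=6
13. dequeue(): size=5
14. dequeue(): size=4
15. enqueue(94): size=5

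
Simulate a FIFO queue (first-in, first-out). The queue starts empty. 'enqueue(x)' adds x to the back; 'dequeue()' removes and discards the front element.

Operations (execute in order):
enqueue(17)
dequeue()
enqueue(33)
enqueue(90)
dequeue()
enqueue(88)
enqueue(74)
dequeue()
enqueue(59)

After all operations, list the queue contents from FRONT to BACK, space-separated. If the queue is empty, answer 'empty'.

enqueue(17): [17]
dequeue(): []
enqueue(33): [33]
enqueue(90): [33, 90]
dequeue(): [90]
enqueue(88): [90, 88]
enqueue(74): [90, 88, 74]
dequeue(): [88, 74]
enqueue(59): [88, 74, 59]

Answer: 88 74 59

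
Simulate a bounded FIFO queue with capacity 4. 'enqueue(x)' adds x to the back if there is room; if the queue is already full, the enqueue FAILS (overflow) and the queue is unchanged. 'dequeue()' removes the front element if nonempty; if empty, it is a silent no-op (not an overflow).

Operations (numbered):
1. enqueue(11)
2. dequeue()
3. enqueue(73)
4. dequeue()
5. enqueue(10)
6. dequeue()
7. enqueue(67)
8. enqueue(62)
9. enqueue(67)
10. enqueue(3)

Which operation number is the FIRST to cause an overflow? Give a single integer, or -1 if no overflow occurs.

Answer: -1

Derivation:
1. enqueue(11): size=1
2. dequeue(): size=0
3. enqueue(73): size=1
4. dequeue(): size=0
5. enqueue(10): size=1
6. dequeue(): size=0
7. enqueue(67): size=1
8. enqueue(62): size=2
9. enqueue(67): size=3
10. enqueue(3): size=4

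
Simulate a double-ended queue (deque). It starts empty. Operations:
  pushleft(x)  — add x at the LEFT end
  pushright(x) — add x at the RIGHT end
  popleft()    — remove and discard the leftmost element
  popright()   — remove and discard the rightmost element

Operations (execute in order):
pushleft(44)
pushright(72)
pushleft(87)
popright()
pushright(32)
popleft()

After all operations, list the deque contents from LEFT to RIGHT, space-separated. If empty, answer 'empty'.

Answer: 44 32

Derivation:
pushleft(44): [44]
pushright(72): [44, 72]
pushleft(87): [87, 44, 72]
popright(): [87, 44]
pushright(32): [87, 44, 32]
popleft(): [44, 32]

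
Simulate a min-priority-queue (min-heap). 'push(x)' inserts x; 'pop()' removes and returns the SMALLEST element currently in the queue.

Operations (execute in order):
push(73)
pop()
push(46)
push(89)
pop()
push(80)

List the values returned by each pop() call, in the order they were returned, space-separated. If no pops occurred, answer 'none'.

push(73): heap contents = [73]
pop() → 73: heap contents = []
push(46): heap contents = [46]
push(89): heap contents = [46, 89]
pop() → 46: heap contents = [89]
push(80): heap contents = [80, 89]

Answer: 73 46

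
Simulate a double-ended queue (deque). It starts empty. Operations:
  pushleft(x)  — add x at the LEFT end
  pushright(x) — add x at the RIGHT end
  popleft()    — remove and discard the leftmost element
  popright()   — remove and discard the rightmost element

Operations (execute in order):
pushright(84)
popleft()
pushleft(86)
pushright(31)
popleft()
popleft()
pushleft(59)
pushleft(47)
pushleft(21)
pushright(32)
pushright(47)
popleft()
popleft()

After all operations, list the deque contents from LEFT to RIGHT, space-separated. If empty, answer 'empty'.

pushright(84): [84]
popleft(): []
pushleft(86): [86]
pushright(31): [86, 31]
popleft(): [31]
popleft(): []
pushleft(59): [59]
pushleft(47): [47, 59]
pushleft(21): [21, 47, 59]
pushright(32): [21, 47, 59, 32]
pushright(47): [21, 47, 59, 32, 47]
popleft(): [47, 59, 32, 47]
popleft(): [59, 32, 47]

Answer: 59 32 47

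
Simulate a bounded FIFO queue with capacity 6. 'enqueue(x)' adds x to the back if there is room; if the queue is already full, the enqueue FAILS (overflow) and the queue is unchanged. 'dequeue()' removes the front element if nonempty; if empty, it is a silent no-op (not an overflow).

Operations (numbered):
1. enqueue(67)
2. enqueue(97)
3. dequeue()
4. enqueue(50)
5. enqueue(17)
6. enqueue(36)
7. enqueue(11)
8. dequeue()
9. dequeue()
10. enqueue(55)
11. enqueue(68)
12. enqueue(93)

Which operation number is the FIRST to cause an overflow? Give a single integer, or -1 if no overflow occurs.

Answer: -1

Derivation:
1. enqueue(67): size=1
2. enqueue(97): size=2
3. dequeue(): size=1
4. enqueue(50): size=2
5. enqueue(17): size=3
6. enqueue(36): size=4
7. enqueue(11): size=5
8. dequeue(): size=4
9. dequeue(): size=3
10. enqueue(55): size=4
11. enqueue(68): size=5
12. enqueue(93): size=6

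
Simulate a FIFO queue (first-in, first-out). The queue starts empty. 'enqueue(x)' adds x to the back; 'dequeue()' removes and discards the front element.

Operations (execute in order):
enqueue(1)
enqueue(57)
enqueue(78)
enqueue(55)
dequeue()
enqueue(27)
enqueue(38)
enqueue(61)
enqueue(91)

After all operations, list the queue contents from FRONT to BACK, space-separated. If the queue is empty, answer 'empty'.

Answer: 57 78 55 27 38 61 91

Derivation:
enqueue(1): [1]
enqueue(57): [1, 57]
enqueue(78): [1, 57, 78]
enqueue(55): [1, 57, 78, 55]
dequeue(): [57, 78, 55]
enqueue(27): [57, 78, 55, 27]
enqueue(38): [57, 78, 55, 27, 38]
enqueue(61): [57, 78, 55, 27, 38, 61]
enqueue(91): [57, 78, 55, 27, 38, 61, 91]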